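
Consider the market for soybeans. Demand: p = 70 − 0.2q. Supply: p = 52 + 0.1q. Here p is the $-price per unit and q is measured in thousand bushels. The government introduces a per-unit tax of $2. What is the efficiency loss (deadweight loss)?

$6.67 thousand

Competitive equilibrium: 70 − 0.2q = 52 + 0.1q → q* = 60, p* = 58.
With the tax, the buyer price exceeds the seller price by 2: (70 − 0.2q) − (52 + 0.1q) = 2 → q' = 53.3333.
Δq = 60 − 53.3333 = 6.6667; the wedge equals the tax, 2.
Welfare loss = ½ × 6.6667 × 2 = $6.67 thousand.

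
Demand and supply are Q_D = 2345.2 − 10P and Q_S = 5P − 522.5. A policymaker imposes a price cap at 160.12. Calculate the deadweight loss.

3617.71

In inverse form: demand P = 234.52 − 0.1Q, supply P = 104.5 + 0.2Q.
Competitive equilibrium: 234.52 − 0.1Q = 104.5 + 0.2Q → Q* = 433.4, P* = 191.18.
At the ceiling P = 160.12, quantity supplied = (160.12 − 104.5)/0.2 = 278.1.
Willingness to pay at Q' = 278.1: 234.52 − 0.1·278.1 = 206.71.
ΔQ = 433.4 − 278.1 = 155.3; wedge = 206.71 − 160.12 = 46.59.
Welfare loss = ½ × 155.3 × 46.59 = 3617.71.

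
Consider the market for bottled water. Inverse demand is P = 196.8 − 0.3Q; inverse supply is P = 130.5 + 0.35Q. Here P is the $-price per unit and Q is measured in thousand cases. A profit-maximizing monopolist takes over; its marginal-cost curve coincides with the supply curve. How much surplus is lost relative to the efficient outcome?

Competitive equilibrium: 196.8 − 0.3Q = 130.5 + 0.35Q → Q* = 102, P* = 166.2.
Marginal revenue: MR = 196.8 − 0.6Q. Set MR = MC: 196.8 − 0.6Q = 130.5 + 0.35Q → Q_m = 69.7895.
Price P_m = 196.8 − 0.3·69.7895 = 175.8632; MC(Q_m) = 130.5 + 0.35·69.7895 = 154.9263.
Competitive Q* = 102, so ΔQ = 32.2105; wedge = 175.8632 − 154.9263 = 20.9369.
DWL = ½ × 32.2105 × 20.9369 = $337.19 thousand.

$337.19 thousand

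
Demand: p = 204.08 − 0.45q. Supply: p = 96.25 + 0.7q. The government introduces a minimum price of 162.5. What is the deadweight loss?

1.07

Competitive equilibrium: 204.08 − 0.45q = 96.25 + 0.7q → q* = 93.7652, p* = 161.8857.
At the floor p = 162.5, quantity demanded = (204.08 − 162.5)/0.45 = 92.4.
Sellers' marginal cost at q' = 92.4: 96.25 + 0.7·92.4 = 160.93.
Δq = 93.7652 − 92.4 = 1.3652; wedge = 162.5 − 160.93 = 1.57.
Deadweight loss = ½ × 1.3652 × 1.57 = 1.07.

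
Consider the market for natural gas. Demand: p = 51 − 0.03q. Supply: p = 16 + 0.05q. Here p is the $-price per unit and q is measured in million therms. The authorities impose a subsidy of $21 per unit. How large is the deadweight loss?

$2756.25 million

Competitive equilibrium: 51 − 0.03q = 16 + 0.05q → q* = 437.5, p* = 37.875.
The subsidy lowers effective supply by 21: p = 0.05q − 5.
New quantity: 51 − 0.03q = 0.05q − 5 → q' = 700.
Overproduction Δq = 700 − 437.5 = 262.5; wedge = subsidy = 21.
The triangle = ½ × 262.5 × 21 = $2756.25 million.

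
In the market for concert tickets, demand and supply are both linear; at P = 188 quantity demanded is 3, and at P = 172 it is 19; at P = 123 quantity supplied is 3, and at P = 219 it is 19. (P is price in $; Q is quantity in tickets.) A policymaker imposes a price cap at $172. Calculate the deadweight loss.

Demand slope = (172 − 188)/(19 − 3) = −1, so P = 191 − Q.
Supply slope = (219 − 123)/(19 − 3) = 6, so P = 105 + 6Q.
Competitive equilibrium: 191 − Q = 105 + 6Q → Q* = 12.2857, P* = 178.7143.
At the ceiling P = 172, quantity supplied = (172 − 105)/6 = 11.1667.
Willingness to pay at Q' = 11.1667: 191 − 1·11.1667 = 179.8333.
ΔQ = 12.2857 − 11.1667 = 1.119; wedge = 179.8333 − 172 = 7.8333.
Deadweight loss = ½ × 1.119 × 7.8333 = $4.38.

$4.38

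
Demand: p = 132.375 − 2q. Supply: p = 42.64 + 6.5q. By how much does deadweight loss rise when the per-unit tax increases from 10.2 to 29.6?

Competitive equilibrium: 132.375 − 2q = 42.64 + 6.5q → q* = 10.5571, p* = 111.2609.
For a per-unit tax t: Δq = t/8.5, so DWL = ½·t·(t/8.5) = t²/17.
At t = 10.2: DWL = 6.12. At t = 29.6: DWL = 51.539.
Increase = 51.539 − 6.12 = 45.42.

45.42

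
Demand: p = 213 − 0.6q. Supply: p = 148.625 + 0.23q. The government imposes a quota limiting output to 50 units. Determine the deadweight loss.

315.22

Competitive equilibrium: 213 − 0.6q = 148.625 + 0.23q → q* = 77.5602, p* = 166.4639.
At q = 50: demand price = 213 − 0.6·50 = 183; supply price = 148.625 + 0.23·50 = 160.125.
Δq = 77.5602 − 50 = 27.5602; wedge = 183 − 160.125 = 22.875.
The triangle = ½ × 27.5602 × 22.875 = 315.22.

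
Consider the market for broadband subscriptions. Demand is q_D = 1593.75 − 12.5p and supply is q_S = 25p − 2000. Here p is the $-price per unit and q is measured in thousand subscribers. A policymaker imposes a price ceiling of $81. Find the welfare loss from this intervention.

In inverse form: demand p = 127.5 − 0.08q, supply p = 80 + 0.04q.
Competitive equilibrium: 127.5 − 0.08q = 80 + 0.04q → q* = 395.8333, p* = 95.8333.
At the ceiling p = 81, quantity supplied = (81 − 80)/0.04 = 25.
Willingness to pay at q' = 25: 127.5 − 0.08·25 = 125.5.
Δq = 395.8333 − 25 = 370.8333; wedge = 125.5 − 81 = 44.5.
The triangle = ½ × 370.8333 × 44.5 = $8251.04 thousand.

$8251.04 thousand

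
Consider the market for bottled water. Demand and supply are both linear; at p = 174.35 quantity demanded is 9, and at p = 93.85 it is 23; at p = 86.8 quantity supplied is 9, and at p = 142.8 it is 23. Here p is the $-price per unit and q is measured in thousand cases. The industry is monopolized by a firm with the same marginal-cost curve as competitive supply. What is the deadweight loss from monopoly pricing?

Demand slope = (93.85 − 174.35)/(23 − 9) = −5.75, so p = 226.1 − 5.75q.
Supply slope = (142.8 − 86.8)/(23 − 9) = 4, so p = 50.8 + 4q.
Competitive equilibrium: 226.1 − 5.75q = 50.8 + 4q → q* = 17.9795, p* = 122.7179.
Marginal revenue: MR = 226.1 − 11.5q. Set MR = MC: 226.1 − 11.5q = 50.8 + 4q → q_m = 11.3097.
Price p_m = 226.1 − 5.75·11.3097 = 161.0692; MC(q_m) = 50.8 + 4·11.3097 = 96.0388.
Competitive q* = 17.9795, so Δq = 6.6698; wedge = 161.0692 − 96.0388 = 65.0304.
DWL = ½ × 6.6698 × 65.0304 = $216.87 thousand.

$216.87 thousand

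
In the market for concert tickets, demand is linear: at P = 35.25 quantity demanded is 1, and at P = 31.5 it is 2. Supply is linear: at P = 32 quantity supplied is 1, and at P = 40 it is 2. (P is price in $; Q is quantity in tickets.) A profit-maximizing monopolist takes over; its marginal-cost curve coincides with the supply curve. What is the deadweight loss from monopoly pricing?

$0.56

Demand slope = (31.5 − 35.25)/(2 − 1) = −3.75, so P = 39 − 3.75Q.
Supply slope = (40 − 32)/(2 − 1) = 8, so P = 24 + 8Q.
Competitive equilibrium: 39 − 3.75Q = 24 + 8Q → Q* = 1.2766, P* = 34.2128.
Marginal revenue: MR = 39 − 7.5Q. Set MR = MC: 39 − 7.5Q = 24 + 8Q → Q_m = 0.9677.
Price P_m = 39 − 3.75·0.9677 = 35.3711; MC(Q_m) = 24 + 8·0.9677 = 31.7416.
Competitive Q* = 1.2766, so ΔQ = 0.3089; wedge = 35.3711 − 31.7416 = 3.6295.
DWL = ½ × 0.3089 × 3.6295 = $0.56.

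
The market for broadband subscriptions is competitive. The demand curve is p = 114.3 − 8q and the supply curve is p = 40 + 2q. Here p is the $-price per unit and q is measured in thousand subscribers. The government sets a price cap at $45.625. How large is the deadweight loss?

Competitive equilibrium: 114.3 − 8q = 40 + 2q → q* = 7.43, p* = 54.86.
At the ceiling p = 45.625, quantity supplied = (45.625 − 40)/2 = 2.8125.
Willingness to pay at q' = 2.8125: 114.3 − 8·2.8125 = 91.8.
Δq = 7.43 − 2.8125 = 4.6175; wedge = 91.8 − 45.625 = 46.175.
Welfare loss = ½ × 4.6175 × 46.175 = $106.61 thousand.

$106.61 thousand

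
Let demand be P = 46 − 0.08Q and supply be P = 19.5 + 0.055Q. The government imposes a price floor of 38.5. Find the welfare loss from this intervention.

Competitive equilibrium: 46 − 0.08Q = 19.5 + 0.055Q → Q* = 196.2963, P* = 30.2963.
At the floor P = 38.5, quantity demanded = (46 − 38.5)/0.08 = 93.75.
Sellers' marginal cost at Q' = 93.75: 19.5 + 0.055·93.75 = 24.6563.
ΔQ = 196.2963 − 93.75 = 102.5463; wedge = 38.5 − 24.6563 = 13.8437.
Welfare loss = ½ × 102.5463 × 13.8437 = 709.81.

709.81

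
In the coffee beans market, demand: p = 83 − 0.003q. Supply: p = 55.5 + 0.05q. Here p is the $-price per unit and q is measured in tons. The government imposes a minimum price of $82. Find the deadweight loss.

Competitive equilibrium: 83 − 0.003q = 55.5 + 0.05q → q* = 518.8679, p* = 81.4434.
At the floor p = 82, quantity demanded = (83 − 82)/0.003 = 333.3333.
Sellers' marginal cost at q' = 333.3333: 55.5 + 0.05·333.3333 = 72.1667.
Δq = 518.8679 − 333.3333 = 185.5346; wedge = 82 − 72.1667 = 9.8333.
DWL = ½ × 185.5346 × 9.8333 = $912.21.

$912.21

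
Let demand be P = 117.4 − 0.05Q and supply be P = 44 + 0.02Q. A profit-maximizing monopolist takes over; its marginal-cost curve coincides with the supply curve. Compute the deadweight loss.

Competitive equilibrium: 117.4 − 0.05Q = 44 + 0.02Q → Q* = 1048.57143, P* = 64.97143.
Marginal revenue: MR = 117.4 − 0.1Q. Set MR = MC: 117.4 − 0.1Q = 44 + 0.02Q → Q_m = 611.66667.
Price P_m = 117.4 − 0.05·611.66667 = 86.81667; MC(Q_m) = 44 + 0.02·611.66667 = 56.23333.
Competitive Q* = 1048.57143, so ΔQ = 436.90476; wedge = 86.81667 − 56.23333 = 30.58334.
Deadweight loss = ½ × 436.90476 × 30.58334 = 6681.

6681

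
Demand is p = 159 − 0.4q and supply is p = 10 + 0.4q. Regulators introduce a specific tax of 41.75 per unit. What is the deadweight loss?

1089.41

Competitive equilibrium: 159 − 0.4q = 10 + 0.4q → q* = 186.25, p* = 84.5.
With the tax, the buyer price exceeds the seller price by 41.75: (159 − 0.4q) − (10 + 0.4q) = 41.75 → q' = 134.0625.
Δq = 186.25 − 134.0625 = 52.1875; the wedge equals the tax, 41.75.
The triangle = ½ × 52.1875 × 41.75 = 1089.41.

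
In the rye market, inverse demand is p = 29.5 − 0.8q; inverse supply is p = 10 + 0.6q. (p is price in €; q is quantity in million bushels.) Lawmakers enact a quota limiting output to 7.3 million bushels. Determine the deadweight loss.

Competitive equilibrium: 29.5 − 0.8q = 10 + 0.6q → q* = 13.9286, p* = 18.3571.
At q = 7.3: demand price = 29.5 − 0.8·7.3 = 23.66; supply price = 10 + 0.6·7.3 = 14.38.
Δq = 13.9286 − 7.3 = 6.6286; wedge = 23.66 − 14.38 = 9.28.
Deadweight loss = ½ × 6.6286 × 9.28 = €30.76 million.

€30.76 million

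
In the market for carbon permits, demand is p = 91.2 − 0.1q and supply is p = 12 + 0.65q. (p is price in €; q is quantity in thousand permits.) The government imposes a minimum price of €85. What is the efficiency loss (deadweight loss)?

€712.86 thousand

Competitive equilibrium: 91.2 − 0.1q = 12 + 0.65q → q* = 105.6, p* = 80.64.
At the floor p = 85, quantity demanded = (91.2 − 85)/0.1 = 62.
Sellers' marginal cost at q' = 62: 12 + 0.65·62 = 52.3.
Δq = 105.6 − 62 = 43.6; wedge = 85 − 52.3 = 32.7.
Deadweight loss = ½ × 43.6 × 32.7 = €712.86 thousand.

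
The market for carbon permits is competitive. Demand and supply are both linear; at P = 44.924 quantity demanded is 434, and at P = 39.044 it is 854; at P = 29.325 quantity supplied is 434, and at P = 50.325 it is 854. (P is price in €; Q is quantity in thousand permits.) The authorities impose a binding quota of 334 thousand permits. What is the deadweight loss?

€3780.91 thousand

Demand slope = (39.044 − 44.924)/(854 − 434) = −0.014, so P = 51 − 0.014Q.
Supply slope = (50.325 − 29.325)/(854 − 434) = 0.05, so P = 7.625 + 0.05Q.
Competitive equilibrium: 51 − 0.014Q = 7.625 + 0.05Q → Q* = 677.7344, P* = 41.5117.
At Q = 334: demand price = 51 − 0.014·334 = 46.324; supply price = 7.625 + 0.05·334 = 24.325.
ΔQ = 677.7344 − 334 = 343.7344; wedge = 46.324 − 24.325 = 21.999.
Welfare loss = ½ × 343.7344 × 21.999 = €3780.91 thousand.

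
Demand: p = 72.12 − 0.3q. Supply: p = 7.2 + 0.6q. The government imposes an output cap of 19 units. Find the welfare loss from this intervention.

Competitive equilibrium: 72.12 − 0.3q = 7.2 + 0.6q → q* = 72.13333, p* = 50.48.
At q = 19: demand price = 72.12 − 0.3·19 = 66.42; supply price = 7.2 + 0.6·19 = 18.6.
Δq = 72.13333 − 19 = 53.13333; wedge = 66.42 − 18.6 = 47.82.
Deadweight loss = ½ × 53.13333 × 47.82 = 1270.418.

1270.418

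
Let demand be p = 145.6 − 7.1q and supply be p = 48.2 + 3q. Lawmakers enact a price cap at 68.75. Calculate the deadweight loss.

Competitive equilibrium: 145.6 − 7.1q = 48.2 + 3q → q* = 9.6436, p* = 77.1307.
At the ceiling p = 68.75, quantity supplied = (68.75 − 48.2)/3 = 6.85.
Willingness to pay at q' = 6.85: 145.6 − 7.1·6.85 = 96.965.
Δq = 9.6436 − 6.85 = 2.7936; wedge = 96.965 − 68.75 = 28.215.
Deadweight loss = ½ × 2.7936 × 28.215 = 39.41.

39.41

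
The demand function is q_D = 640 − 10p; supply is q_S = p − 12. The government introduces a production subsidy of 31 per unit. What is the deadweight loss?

In inverse form: demand p = 64 − 0.1q, supply p = 12 + q.
Competitive equilibrium: 64 − 0.1q = 12 + q → q* = 47.2727, p* = 59.2727.
The subsidy lowers effective supply by 31: p = q − 19.
New quantity: 64 − 0.1q = q − 19 → q' = 75.4545.
Overproduction Δq = 75.4545 − 47.2727 = 28.1818; wedge = subsidy = 31.
Welfare loss = ½ × 28.1818 × 31 = 436.82.

436.82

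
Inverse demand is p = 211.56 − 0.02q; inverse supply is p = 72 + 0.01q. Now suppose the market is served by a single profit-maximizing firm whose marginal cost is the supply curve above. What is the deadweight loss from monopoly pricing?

51938.65

Competitive equilibrium: 211.56 − 0.02q = 72 + 0.01q → q* = 4652, p* = 118.52.
Marginal revenue: MR = 211.56 − 0.04q. Set MR = MC: 211.56 − 0.04q = 72 + 0.01q → q_m = 2791.2.
Price p_m = 211.56 − 0.02·2791.2 = 155.736; MC(q_m) = 72 + 0.01·2791.2 = 99.912.
Competitive q* = 4652, so Δq = 1860.8; wedge = 155.736 − 99.912 = 55.824.
Deadweight loss = ½ × 1860.8 × 55.824 = 51938.65.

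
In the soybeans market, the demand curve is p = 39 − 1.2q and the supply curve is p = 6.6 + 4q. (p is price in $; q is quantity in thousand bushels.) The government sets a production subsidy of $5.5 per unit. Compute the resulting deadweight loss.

Competitive equilibrium: 39 − 1.2q = 6.6 + 4q → q* = 6.2308, p* = 31.5231.
The subsidy lowers effective supply by 5.5: p = 1.1 + 4q.
New quantity: 39 − 1.2q = 1.1 + 4q → q' = 7.2885.
Overproduction Δq = 7.2885 − 6.2308 = 1.0577; wedge = subsidy = 5.5.
Deadweight loss = ½ × 1.0577 × 5.5 = $2.91 thousand.

$2.91 thousand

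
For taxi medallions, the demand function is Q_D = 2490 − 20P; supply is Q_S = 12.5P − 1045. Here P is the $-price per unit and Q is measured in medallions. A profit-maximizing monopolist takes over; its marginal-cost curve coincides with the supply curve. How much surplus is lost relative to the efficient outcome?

In inverse form: demand P = 124.5 − 0.05Q, supply P = 83.6 + 0.08Q.
Competitive equilibrium: 124.5 − 0.05Q = 83.6 + 0.08Q → Q* = 314.6154, P* = 108.7692.
Marginal revenue: MR = 124.5 − 0.1Q. Set MR = MC: 124.5 − 0.1Q = 83.6 + 0.08Q → Q_m = 227.2222.
Price P_m = 124.5 − 0.05·227.2222 = 113.1389; MC(Q_m) = 83.6 + 0.08·227.2222 = 101.7778.
Competitive Q* = 314.6154, so ΔQ = 87.3932; wedge = 113.1389 − 101.7778 = 11.3611.
DWL = ½ × 87.3932 × 11.3611 = $496.44.

$496.44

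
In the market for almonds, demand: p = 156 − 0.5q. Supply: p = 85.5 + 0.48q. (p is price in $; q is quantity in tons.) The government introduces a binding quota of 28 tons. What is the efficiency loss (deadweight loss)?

Competitive equilibrium: 156 − 0.5q = 85.5 + 0.48q → q* = 71.9388, p* = 120.0306.
At q = 28: demand price = 156 − 0.5·28 = 142; supply price = 85.5 + 0.48·28 = 98.94.
Δq = 71.9388 − 28 = 43.9388; wedge = 142 − 98.94 = 43.06.
The triangle = ½ × 43.9388 × 43.06 = $946.

$946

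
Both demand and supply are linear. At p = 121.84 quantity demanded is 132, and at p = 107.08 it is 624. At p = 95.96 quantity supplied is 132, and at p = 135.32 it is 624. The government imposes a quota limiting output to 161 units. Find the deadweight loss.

Demand slope = (107.08 − 121.84)/(624 − 132) = −0.03, so p = 125.8 − 0.03q.
Supply slope = (135.32 − 95.96)/(624 − 132) = 0.08, so p = 85.4 + 0.08q.
Competitive equilibrium: 125.8 − 0.03q = 85.4 + 0.08q → q* = 367.2727, p* = 114.7818.
At q = 161: demand price = 125.8 − 0.03·161 = 120.97; supply price = 85.4 + 0.08·161 = 98.28.
Δq = 367.2727 − 161 = 206.2727; wedge = 120.97 − 98.28 = 22.69.
DWL = ½ × 206.2727 × 22.69 = 2340.16.

2340.16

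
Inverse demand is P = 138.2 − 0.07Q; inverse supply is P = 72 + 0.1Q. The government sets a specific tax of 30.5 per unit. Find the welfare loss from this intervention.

Competitive equilibrium: 138.2 − 0.07Q = 72 + 0.1Q → Q* = 389.4118, P* = 110.9412.
With the tax, the buyer price exceeds the seller price by 30.5: (138.2 − 0.07Q) − (72 + 0.1Q) = 30.5 → Q' = 210.
ΔQ = 389.4118 − 210 = 179.4118; the wedge equals the tax, 30.5.
Deadweight loss = ½ × 179.4118 × 30.5 = 2736.03.

2736.03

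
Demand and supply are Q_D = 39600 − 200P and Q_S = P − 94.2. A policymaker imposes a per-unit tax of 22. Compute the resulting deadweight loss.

240.80

In inverse form: demand P = 198 − 0.005Q, supply P = 94.2 + Q.
Competitive equilibrium: 198 − 0.005Q = 94.2 + Q → Q* = 103.2836, P* = 197.4836.
With the tax, the buyer price exceeds the seller price by 22: (198 − 0.005Q) − (94.2 + Q) = 22 → Q' = 81.393.
ΔQ = 103.2836 − 81.393 = 21.8906; the wedge equals the tax, 22.
Welfare loss = ½ × 21.8906 × 22 = 240.80.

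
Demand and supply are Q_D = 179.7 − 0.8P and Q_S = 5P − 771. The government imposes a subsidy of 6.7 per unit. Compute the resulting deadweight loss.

15.48

In inverse form: demand P = 224.625 − 1.25Q, supply P = 154.2 + 0.2Q.
Competitive equilibrium: 224.625 − 1.25Q = 154.2 + 0.2Q → Q* = 48.569, P* = 163.9138.
The subsidy lowers effective supply by 6.7: P = 147.5 + 0.2Q.
New quantity: 224.625 − 1.25Q = 147.5 + 0.2Q → Q' = 53.1897.
Overproduction ΔQ = 53.1897 − 48.569 = 4.6207; wedge = subsidy = 6.7.
Welfare loss = ½ × 4.6207 × 6.7 = 15.48.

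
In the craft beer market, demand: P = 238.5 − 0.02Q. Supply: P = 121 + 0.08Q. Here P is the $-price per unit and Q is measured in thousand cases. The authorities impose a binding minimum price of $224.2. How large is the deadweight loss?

Competitive equilibrium: 238.5 − 0.02Q = 121 + 0.08Q → Q* = 1175, P* = 215.
At the floor P = 224.2, quantity demanded = (238.5 − 224.2)/0.02 = 715.
Sellers' marginal cost at Q' = 715: 121 + 0.08·715 = 178.2.
ΔQ = 1175 − 715 = 460; wedge = 224.2 − 178.2 = 46.
Welfare loss = ½ × 460 × 46 = $10580 thousand.

$10580 thousand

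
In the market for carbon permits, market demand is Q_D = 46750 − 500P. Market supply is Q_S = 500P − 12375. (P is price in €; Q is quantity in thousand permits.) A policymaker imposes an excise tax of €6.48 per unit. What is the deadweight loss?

In inverse form: demand P = 93.5 − 0.002Q, supply P = 24.75 + 0.002Q.
Competitive equilibrium: 93.5 − 0.002Q = 24.75 + 0.002Q → Q* = 17187.5, P* = 59.125.
With the tax, the buyer price exceeds the seller price by 6.48: (93.5 − 0.002Q) − (24.75 + 0.002Q) = 6.48 → Q' = 15567.5.
ΔQ = 17187.5 − 15567.5 = 1620; the wedge equals the tax, 6.48.
Welfare loss = ½ × 1620 × 6.48 = €5248.80 thousand.

€5248.80 thousand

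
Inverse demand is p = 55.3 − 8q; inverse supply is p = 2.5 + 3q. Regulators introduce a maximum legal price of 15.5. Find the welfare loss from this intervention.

Competitive equilibrium: 55.3 − 8q = 2.5 + 3q → q* = 4.8, p* = 16.9.
At the ceiling p = 15.5, quantity supplied = (15.5 − 2.5)/3 = 4.3333.
Willingness to pay at q' = 4.3333: 55.3 − 8·4.3333 = 20.6336.
Δq = 4.8 − 4.3333 = 0.4667; wedge = 20.6336 − 15.5 = 5.1336.
Deadweight loss = ½ × 0.4667 × 5.1336 = 1.20.

1.20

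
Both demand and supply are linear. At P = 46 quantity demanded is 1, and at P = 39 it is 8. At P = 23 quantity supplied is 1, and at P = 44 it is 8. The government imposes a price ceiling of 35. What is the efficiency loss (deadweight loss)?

6.125

Demand slope = (39 − 46)/(8 − 1) = −1, so P = 47 − Q.
Supply slope = (44 − 23)/(8 − 1) = 3, so P = 20 + 3Q.
Competitive equilibrium: 47 − Q = 20 + 3Q → Q* = 6.75, P* = 40.25.
At the ceiling P = 35, quantity supplied = (35 − 20)/3 = 5.
Willingness to pay at Q' = 5: 47 − 1·5 = 42.
ΔQ = 6.75 − 5 = 1.75; wedge = 42 − 35 = 7.
DWL = ½ × 1.75 × 7 = 6.125.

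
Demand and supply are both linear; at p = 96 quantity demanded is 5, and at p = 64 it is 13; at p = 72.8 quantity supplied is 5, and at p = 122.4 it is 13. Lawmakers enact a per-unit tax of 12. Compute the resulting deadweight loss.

Demand slope = (64 − 96)/(13 − 5) = −4, so p = 116 − 4q.
Supply slope = (122.4 − 72.8)/(13 − 5) = 6.2, so p = 41.8 + 6.2q.
Competitive equilibrium: 116 − 4q = 41.8 + 6.2q → q* = 7.2745, p* = 86.902.
With the tax, the buyer price exceeds the seller price by 12: (116 − 4q) − (41.8 + 6.2q) = 12 → q' = 6.098.
Δq = 7.2745 − 6.098 = 1.1765; the wedge equals the tax, 12.
Deadweight loss = ½ × 1.1765 × 12 = 7.06.

7.06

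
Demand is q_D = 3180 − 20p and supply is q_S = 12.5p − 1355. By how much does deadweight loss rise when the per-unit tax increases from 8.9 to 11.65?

In inverse form: demand p = 159 − 0.05q, supply p = 108.4 + 0.08q.
Competitive equilibrium: 159 − 0.05q = 108.4 + 0.08q → q* = 389.2308, p* = 139.5385.
For a per-unit tax t: Δq = t/0.13, so DWL = ½·t·(t/0.13) = t²/0.26.
At t = 8.9: DWL = 304.654. At t = 11.65: DWL = 522.01.
Increase = 522.01 − 304.654 = 217.36.

217.36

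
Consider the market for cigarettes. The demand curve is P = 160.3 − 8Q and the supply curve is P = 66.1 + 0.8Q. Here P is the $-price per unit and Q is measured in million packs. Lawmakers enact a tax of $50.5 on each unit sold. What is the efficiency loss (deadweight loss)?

$144.90 million

Competitive equilibrium: 160.3 − 8Q = 66.1 + 0.8Q → Q* = 10.7045, P* = 74.6636.
With the tax, the buyer price exceeds the seller price by 50.5: (160.3 − 8Q) − (66.1 + 0.8Q) = 50.5 → Q' = 4.9659.
ΔQ = 10.7045 − 4.9659 = 5.7386; the wedge equals the tax, 50.5.
Welfare loss = ½ × 5.7386 × 50.5 = $144.90 million.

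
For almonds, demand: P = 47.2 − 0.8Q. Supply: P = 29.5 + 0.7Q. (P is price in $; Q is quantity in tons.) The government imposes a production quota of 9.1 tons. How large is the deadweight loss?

Competitive equilibrium: 47.2 − 0.8Q = 29.5 + 0.7Q → Q* = 11.8, P* = 37.76.
At Q = 9.1: demand price = 47.2 − 0.8·9.1 = 39.92; supply price = 29.5 + 0.7·9.1 = 35.87.
ΔQ = 11.8 − 9.1 = 2.7; wedge = 39.92 − 35.87 = 4.05.
Deadweight loss = ½ × 2.7 × 4.05 = $5.47.

$5.47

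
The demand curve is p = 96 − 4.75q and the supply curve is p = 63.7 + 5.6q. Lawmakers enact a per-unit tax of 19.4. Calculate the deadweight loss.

Competitive equilibrium: 96 − 4.75q = 63.7 + 5.6q → q* = 3.1208, p* = 81.1763.
With the tax, the buyer price exceeds the seller price by 19.4: (96 − 4.75q) − (63.7 + 5.6q) = 19.4 → q' = 1.2464.
Δq = 3.1208 − 1.2464 = 1.8744; the wedge equals the tax, 19.4.
Deadweight loss = ½ × 1.8744 × 19.4 = 18.18.

18.18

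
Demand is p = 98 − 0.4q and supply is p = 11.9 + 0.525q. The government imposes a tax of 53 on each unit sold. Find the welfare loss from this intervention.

Competitive equilibrium: 98 − 0.4q = 11.9 + 0.525q → q* = 93.0811, p* = 60.7676.
With the tax, the buyer price exceeds the seller price by 53: (98 − 0.4q) − (11.9 + 0.525q) = 53 → q' = 35.7838.
Δq = 93.0811 − 35.7838 = 57.2973; the wedge equals the tax, 53.
Welfare loss = ½ × 57.2973 × 53 = 1518.38.

1518.38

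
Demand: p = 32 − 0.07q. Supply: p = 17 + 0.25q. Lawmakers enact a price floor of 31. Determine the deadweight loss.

169.93

Competitive equilibrium: 32 − 0.07q = 17 + 0.25q → q* = 46.875, p* = 28.7188.
At the floor p = 31, quantity demanded = (32 − 31)/0.07 = 14.2857.
Sellers' marginal cost at q' = 14.2857: 17 + 0.25·14.2857 = 20.5714.
Δq = 46.875 − 14.2857 = 32.5893; wedge = 31 − 20.5714 = 10.4286.
Deadweight loss = ½ × 32.5893 × 10.4286 = 169.93.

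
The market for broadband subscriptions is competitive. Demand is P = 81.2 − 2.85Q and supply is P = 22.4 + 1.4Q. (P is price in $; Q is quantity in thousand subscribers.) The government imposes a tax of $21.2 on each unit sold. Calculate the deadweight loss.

$52.88 thousand

Competitive equilibrium: 81.2 − 2.85Q = 22.4 + 1.4Q → Q* = 13.83529, P* = 41.76941.
With the tax, the buyer price exceeds the seller price by 21.2: (81.2 − 2.85Q) − (22.4 + 1.4Q) = 21.2 → Q' = 8.84706.
ΔQ = 13.83529 − 8.84706 = 4.98823; the wedge equals the tax, 21.2.
Deadweight loss = ½ × 4.98823 × 21.2 = $52.88 thousand.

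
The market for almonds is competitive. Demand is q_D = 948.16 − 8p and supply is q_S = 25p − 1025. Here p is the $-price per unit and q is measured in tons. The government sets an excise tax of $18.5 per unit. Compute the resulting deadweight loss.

In inverse form: demand p = 118.52 − 0.125q, supply p = 41 + 0.04q.
Competitive equilibrium: 118.52 − 0.125q = 41 + 0.04q → q* = 469.8182, p* = 59.7927.
With the tax, the buyer price exceeds the seller price by 18.5: (118.52 − 0.125q) − (41 + 0.04q) = 18.5 → q' = 357.697.
Δq = 469.8182 − 357.697 = 112.1212; the wedge equals the tax, 18.5.
Welfare loss = ½ × 112.1212 × 18.5 = $1037.12.

$1037.12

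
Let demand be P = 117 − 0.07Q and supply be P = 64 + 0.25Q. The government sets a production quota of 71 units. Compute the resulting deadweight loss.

Competitive equilibrium: 117 − 0.07Q = 64 + 0.25Q → Q* = 165.625, P* = 105.4063.
At Q = 71: demand price = 117 − 0.07·71 = 112.03; supply price = 64 + 0.25·71 = 81.75.
ΔQ = 165.625 − 71 = 94.625; wedge = 112.03 − 81.75 = 30.28.
DWL = ½ × 94.625 × 30.28 = 1432.62.

1432.62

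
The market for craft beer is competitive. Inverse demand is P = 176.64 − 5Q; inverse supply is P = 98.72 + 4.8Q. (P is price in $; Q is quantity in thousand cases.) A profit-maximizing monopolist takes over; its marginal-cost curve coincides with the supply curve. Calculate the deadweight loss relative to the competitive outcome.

$35.36 thousand

Competitive equilibrium: 176.64 − 5Q = 98.72 + 4.8Q → Q* = 7.95102, P* = 136.8849.
Marginal revenue: MR = 176.64 − 10Q. Set MR = MC: 176.64 − 10Q = 98.72 + 4.8Q → Q_m = 5.26486.
Price P_m = 176.64 − 5·5.26486 = 150.3157; MC(Q_m) = 98.72 + 4.8·5.26486 = 123.99133.
Competitive Q* = 7.95102, so ΔQ = 2.68616; wedge = 150.3157 − 123.99133 = 26.32437.
Deadweight loss = ½ × 2.68616 × 26.32437 = $35.36 thousand.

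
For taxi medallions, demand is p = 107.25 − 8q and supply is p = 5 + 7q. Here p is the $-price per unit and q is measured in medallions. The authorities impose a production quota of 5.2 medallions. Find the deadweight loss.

$19.60

Competitive equilibrium: 107.25 − 8q = 5 + 7q → q* = 6.8167, p* = 52.7167.
At q = 5.2: demand price = 107.25 − 8·5.2 = 65.65; supply price = 5 + 7·5.2 = 41.4.
Δq = 6.8167 − 5.2 = 1.6167; wedge = 65.65 − 41.4 = 24.25.
Deadweight loss = ½ × 1.6167 × 24.25 = $19.60.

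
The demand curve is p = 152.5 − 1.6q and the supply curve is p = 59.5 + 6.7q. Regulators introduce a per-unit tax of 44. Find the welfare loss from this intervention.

Competitive equilibrium: 152.5 − 1.6q = 59.5 + 6.7q → q* = 11.2048, p* = 134.5723.
With the tax, the buyer price exceeds the seller price by 44: (152.5 − 1.6q) − (59.5 + 6.7q) = 44 → q' = 5.9036.
Δq = 11.2048 − 5.9036 = 5.3012; the wedge equals the tax, 44.
The triangle = ½ × 5.3012 × 44 = 116.63.

116.63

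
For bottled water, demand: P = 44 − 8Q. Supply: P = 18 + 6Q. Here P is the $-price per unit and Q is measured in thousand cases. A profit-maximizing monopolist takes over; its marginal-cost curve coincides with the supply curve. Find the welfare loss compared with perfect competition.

Competitive equilibrium: 44 − 8Q = 18 + 6Q → Q* = 1.8571, P* = 29.1429.
Marginal revenue: MR = 44 − 16Q. Set MR = MC: 44 − 16Q = 18 + 6Q → Q_m = 1.1818.
Price P_m = 44 − 8·1.1818 = 34.5456; MC(Q_m) = 18 + 6·1.1818 = 25.0908.
Competitive Q* = 1.8571, so ΔQ = 0.6753; wedge = 34.5456 − 25.0908 = 9.4548.
The triangle = ½ × 0.6753 × 9.4548 = $3.19 thousand.

$3.19 thousand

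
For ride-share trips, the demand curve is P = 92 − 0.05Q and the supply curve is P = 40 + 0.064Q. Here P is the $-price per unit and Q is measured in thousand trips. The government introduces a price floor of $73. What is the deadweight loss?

Competitive equilibrium: 92 − 0.05Q = 40 + 0.064Q → Q* = 456.1404, P* = 69.193.
At the floor P = 73, quantity demanded = (92 − 73)/0.05 = 380.
Sellers' marginal cost at Q' = 380: 40 + 0.064·380 = 64.32.
ΔQ = 456.1404 − 380 = 76.1404; wedge = 73 − 64.32 = 8.68.
Deadweight loss = ½ × 76.1404 × 8.68 = $330.45 thousand.

$330.45 thousand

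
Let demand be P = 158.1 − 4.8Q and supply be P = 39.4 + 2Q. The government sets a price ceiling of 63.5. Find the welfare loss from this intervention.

Competitive equilibrium: 158.1 − 4.8Q = 39.4 + 2Q → Q* = 17.4559, P* = 74.3118.
At the ceiling P = 63.5, quantity supplied = (63.5 − 39.4)/2 = 12.05.
Willingness to pay at Q' = 12.05: 158.1 − 4.8·12.05 = 100.26.
ΔQ = 17.4559 − 12.05 = 5.4059; wedge = 100.26 − 63.5 = 36.76.
Welfare loss = ½ × 5.4059 × 36.76 = 99.36.

99.36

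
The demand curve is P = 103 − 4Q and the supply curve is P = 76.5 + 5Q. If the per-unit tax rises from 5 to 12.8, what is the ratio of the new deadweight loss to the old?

Competitive equilibrium: 103 − 4Q = 76.5 + 5Q → Q* = 2.9444, P* = 91.2222.
For a per-unit tax t: ΔQ = t/9, so DWL = ½·t·(t/9) = t²/18.
At t = 5: DWL = 1.389. At t = 12.8: DWL = 9.102.
Ratio = (12.8/5)² = 6.5536.

6.5536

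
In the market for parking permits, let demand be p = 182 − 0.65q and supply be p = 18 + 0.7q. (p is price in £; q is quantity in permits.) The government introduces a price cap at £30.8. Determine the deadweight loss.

Competitive equilibrium: 182 − 0.65q = 18 + 0.7q → q* = 121.48148, p* = 103.03704.
At the ceiling p = 30.8, quantity supplied = (30.8 − 18)/0.7 = 18.28571.
Willingness to pay at q' = 18.28571: 182 − 0.65·18.28571 = 170.11429.
Δq = 121.48148 − 18.28571 = 103.19577; wedge = 170.11429 − 30.8 = 139.31429.
DWL = ½ × 103.19577 × 139.31429 = £7188.32.

£7188.32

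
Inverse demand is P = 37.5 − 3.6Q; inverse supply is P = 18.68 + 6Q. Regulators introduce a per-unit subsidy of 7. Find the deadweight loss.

Competitive equilibrium: 37.5 − 3.6Q = 18.68 + 6Q → Q* = 1.9604, P* = 30.4425.
The subsidy lowers effective supply by 7: P = 11.68 + 6Q.
New quantity: 37.5 − 3.6Q = 11.68 + 6Q → Q' = 2.6896.
Overproduction ΔQ = 2.6896 − 1.9604 = 0.7292; wedge = subsidy = 7.
Welfare loss = ½ × 0.7292 × 7 = 2.55.

2.55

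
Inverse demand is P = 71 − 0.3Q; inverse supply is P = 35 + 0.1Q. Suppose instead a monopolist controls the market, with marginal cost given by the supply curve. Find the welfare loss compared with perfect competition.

Competitive equilibrium: 71 − 0.3Q = 35 + 0.1Q → Q* = 90, P* = 44.
Marginal revenue: MR = 71 − 0.6Q. Set MR = MC: 71 − 0.6Q = 35 + 0.1Q → Q_m = 51.4286.
Price P_m = 71 − 0.3·51.4286 = 55.5714; MC(Q_m) = 35 + 0.1·51.4286 = 40.1429.
Competitive Q* = 90, so ΔQ = 38.5714; wedge = 55.5714 − 40.1429 = 15.4285.
DWL = ½ × 38.5714 × 15.4285 = 297.55.

297.55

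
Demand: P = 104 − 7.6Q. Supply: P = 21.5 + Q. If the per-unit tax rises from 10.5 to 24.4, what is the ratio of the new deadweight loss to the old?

5.400

Competitive equilibrium: 104 − 7.6Q = 21.5 + Q → Q* = 9.593, P* = 31.093.
For a per-unit tax t: ΔQ = t/8.6, so DWL = ½·t·(t/8.6) = t²/17.2.
At t = 10.5: DWL = 6.410. At t = 24.4: DWL = 34.614.
Ratio = (24.4/10.5)² = 5.400.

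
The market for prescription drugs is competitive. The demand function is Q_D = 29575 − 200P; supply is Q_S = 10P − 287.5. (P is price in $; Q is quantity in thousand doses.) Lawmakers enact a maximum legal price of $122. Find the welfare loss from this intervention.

In inverse form: demand P = 147.875 − 0.005Q, supply P = 28.75 + 0.1Q.
Competitive equilibrium: 147.875 − 0.005Q = 28.75 + 0.1Q → Q* = 1134.52381, P* = 142.20238.
At the ceiling P = 122, quantity supplied = (122 − 28.75)/0.1 = 932.5.
Willingness to pay at Q' = 932.5: 147.875 − 0.005·932.5 = 143.2125.
ΔQ = 1134.52381 − 932.5 = 202.02381; wedge = 143.2125 − 122 = 21.2125.
The triangle = ½ × 202.02381 × 21.2125 = $2142.72 thousand.

$2142.72 thousand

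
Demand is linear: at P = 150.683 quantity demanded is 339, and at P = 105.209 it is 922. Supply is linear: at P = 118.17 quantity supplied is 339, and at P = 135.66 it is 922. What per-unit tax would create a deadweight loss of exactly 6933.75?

38.7

Demand slope = (105.209 − 150.683)/(922 − 339) = −0.078, so P = 177.125 − 0.078Q.
Supply slope = (135.66 − 118.17)/(922 − 339) = 0.03, so P = 108 + 0.03Q.
Competitive equilibrium: 177.125 − 0.078Q = 108 + 0.03Q → Q* = 640.0463, P* = 127.2014.
A tax t gives ΔQ = t/0.108 and wedge t, so DWL = t²/0.216.
t²/0.216 = 6933.75 → t² = 1497.69 → t = 38.7.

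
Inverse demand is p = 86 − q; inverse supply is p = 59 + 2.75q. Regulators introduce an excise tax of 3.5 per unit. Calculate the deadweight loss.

1.63

Competitive equilibrium: 86 − q = 59 + 2.75q → q* = 7.2, p* = 78.8.
With the tax, the buyer price exceeds the seller price by 3.5: (86 − q) − (59 + 2.75q) = 3.5 → q' = 6.2667.
Δq = 7.2 − 6.2667 = 0.9333; the wedge equals the tax, 3.5.
Welfare loss = ½ × 0.9333 × 3.5 = 1.63.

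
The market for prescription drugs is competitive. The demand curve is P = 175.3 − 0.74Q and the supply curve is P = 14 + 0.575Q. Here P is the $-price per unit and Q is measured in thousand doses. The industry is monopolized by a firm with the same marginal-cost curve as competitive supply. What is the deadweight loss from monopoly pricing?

Competitive equilibrium: 175.3 − 0.74Q = 14 + 0.575Q → Q* = 122.6616, P* = 84.5304.
Marginal revenue: MR = 175.3 − 1.48Q. Set MR = MC: 175.3 − 1.48Q = 14 + 0.575Q → Q_m = 78.4915.
Price P_m = 175.3 − 0.74·78.4915 = 117.2163; MC(Q_m) = 14 + 0.575·78.4915 = 59.1326.
Competitive Q* = 122.6616, so ΔQ = 44.1701; wedge = 117.2163 − 59.1326 = 58.0837.
Deadweight loss = ½ × 44.1701 × 58.0837 = $1282.78 thousand.

$1282.78 thousand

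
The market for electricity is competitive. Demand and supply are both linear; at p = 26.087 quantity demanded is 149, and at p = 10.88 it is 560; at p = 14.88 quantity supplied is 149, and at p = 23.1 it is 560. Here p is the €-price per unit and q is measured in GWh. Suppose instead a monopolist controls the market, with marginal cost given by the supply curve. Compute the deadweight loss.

€527.44

Demand slope = (10.88 − 26.087)/(560 − 149) = −0.037, so p = 31.6 − 0.037q.
Supply slope = (23.1 − 14.88)/(560 − 149) = 0.02, so p = 11.9 + 0.02q.
Competitive equilibrium: 31.6 − 0.037q = 11.9 + 0.02q → q* = 345.614, p* = 18.8123.
Marginal revenue: MR = 31.6 − 0.074q. Set MR = MC: 31.6 − 0.074q = 11.9 + 0.02q → q_m = 209.5745.
Price p_m = 31.6 − 0.037·209.5745 = 23.8457; MC(q_m) = 11.9 + 0.02·209.5745 = 16.0915.
Competitive q* = 345.614, so Δq = 136.0395; wedge = 23.8457 − 16.0915 = 7.7542.
Deadweight loss = ½ × 136.0395 × 7.7542 = €527.44.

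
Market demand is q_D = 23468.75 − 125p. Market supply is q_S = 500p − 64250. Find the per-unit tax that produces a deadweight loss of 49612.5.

31.5

In inverse form: demand p = 187.75 − 0.008q, supply p = 128.5 + 0.002q.
Competitive equilibrium: 187.75 − 0.008q = 128.5 + 0.002q → q* = 5925, p* = 140.35.
A tax t gives Δq = t/0.01 and wedge t, so DWL = t²/0.02.
t²/0.02 = 49612.5 → t² = 992.25 → t = 31.5.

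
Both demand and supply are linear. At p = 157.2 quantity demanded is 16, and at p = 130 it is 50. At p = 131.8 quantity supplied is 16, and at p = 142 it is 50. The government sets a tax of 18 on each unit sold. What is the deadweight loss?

Demand slope = (130 − 157.2)/(50 − 16) = −0.8, so p = 170 − 0.8q.
Supply slope = (142 − 131.8)/(50 − 16) = 0.3, so p = 127 + 0.3q.
Competitive equilibrium: 170 − 0.8q = 127 + 0.3q → q* = 39.0909, p* = 138.7273.
With the tax, the buyer price exceeds the seller price by 18: (170 − 0.8q) − (127 + 0.3q) = 18 → q' = 22.7273.
Δq = 39.0909 − 22.7273 = 16.3636; the wedge equals the tax, 18.
DWL = ½ × 16.3636 × 18 = 147.27.

147.27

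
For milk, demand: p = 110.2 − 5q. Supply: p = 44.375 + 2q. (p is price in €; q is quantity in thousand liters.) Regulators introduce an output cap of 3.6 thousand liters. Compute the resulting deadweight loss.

Competitive equilibrium: 110.2 − 5q = 44.375 + 2q → q* = 9.4036, p* = 63.1821.
At q = 3.6: demand price = 110.2 − 5·3.6 = 92.2; supply price = 44.375 + 2·3.6 = 51.575.
Δq = 9.4036 − 3.6 = 5.8036; wedge = 92.2 − 51.575 = 40.625.
Deadweight loss = ½ × 5.8036 × 40.625 = €117.89 thousand.

€117.89 thousand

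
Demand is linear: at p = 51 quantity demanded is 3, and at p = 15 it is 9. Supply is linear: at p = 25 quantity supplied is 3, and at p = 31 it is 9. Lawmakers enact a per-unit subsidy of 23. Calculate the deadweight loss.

Demand slope = (15 − 51)/(9 − 3) = −6, so p = 69 − 6q.
Supply slope = (31 − 25)/(9 − 3) = 1, so p = 22 + q.
Competitive equilibrium: 69 − 6q = 22 + q → q* = 6.7143, p* = 28.7143.
The subsidy lowers effective supply by 23: p = q − 1.
New quantity: 69 − 6q = q − 1 → q' = 10.
Overproduction Δq = 10 − 6.7143 = 3.2857; wedge = subsidy = 23.
Deadweight loss = ½ × 3.2857 × 23 = 37.79.

37.79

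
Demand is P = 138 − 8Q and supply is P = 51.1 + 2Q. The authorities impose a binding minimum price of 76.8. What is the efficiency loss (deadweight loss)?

5.408

Competitive equilibrium: 138 − 8Q = 51.1 + 2Q → Q* = 8.69, P* = 68.48.
At the floor P = 76.8, quantity demanded = (138 − 76.8)/8 = 7.65.
Sellers' marginal cost at Q' = 7.65: 51.1 + 2·7.65 = 66.4.
ΔQ = 8.69 − 7.65 = 1.04; wedge = 76.8 − 66.4 = 10.4.
DWL = ½ × 1.04 × 10.4 = 5.408.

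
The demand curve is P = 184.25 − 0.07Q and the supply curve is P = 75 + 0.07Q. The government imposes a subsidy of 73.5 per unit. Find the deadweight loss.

19293.75

Competitive equilibrium: 184.25 − 0.07Q = 75 + 0.07Q → Q* = 780.3571, P* = 129.625.
The subsidy lowers effective supply by 73.5: P = 1.5 + 0.07Q.
New quantity: 184.25 − 0.07Q = 1.5 + 0.07Q → Q' = 1305.3571.
Overproduction ΔQ = 1305.3571 − 780.3571 = 525; wedge = subsidy = 73.5.
Deadweight loss = ½ × 525 × 73.5 = 19293.75.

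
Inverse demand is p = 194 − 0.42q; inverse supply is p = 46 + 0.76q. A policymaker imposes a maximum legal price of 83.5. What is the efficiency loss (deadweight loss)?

3415.16

Competitive equilibrium: 194 − 0.42q = 46 + 0.76q → q* = 125.4237, p* = 141.322.
At the ceiling p = 83.5, quantity supplied = (83.5 − 46)/0.76 = 49.3421.
Willingness to pay at q' = 49.3421: 194 − 0.42·49.3421 = 173.2763.
Δq = 125.4237 − 49.3421 = 76.0816; wedge = 173.2763 − 83.5 = 89.7763.
Welfare loss = ½ × 76.0816 × 89.7763 = 3415.16.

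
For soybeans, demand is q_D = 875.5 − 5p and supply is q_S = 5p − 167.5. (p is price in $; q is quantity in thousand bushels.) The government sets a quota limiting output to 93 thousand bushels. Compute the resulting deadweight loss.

$13624.20 thousand

In inverse form: demand p = 175.1 − 0.2q, supply p = 33.5 + 0.2q.
Competitive equilibrium: 175.1 − 0.2q = 33.5 + 0.2q → q* = 354, p* = 104.3.
At q = 93: demand price = 175.1 − 0.2·93 = 156.5; supply price = 33.5 + 0.2·93 = 52.1.
Δq = 354 − 93 = 261; wedge = 156.5 − 52.1 = 104.4.
Welfare loss = ½ × 261 × 104.4 = $13624.20 thousand.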